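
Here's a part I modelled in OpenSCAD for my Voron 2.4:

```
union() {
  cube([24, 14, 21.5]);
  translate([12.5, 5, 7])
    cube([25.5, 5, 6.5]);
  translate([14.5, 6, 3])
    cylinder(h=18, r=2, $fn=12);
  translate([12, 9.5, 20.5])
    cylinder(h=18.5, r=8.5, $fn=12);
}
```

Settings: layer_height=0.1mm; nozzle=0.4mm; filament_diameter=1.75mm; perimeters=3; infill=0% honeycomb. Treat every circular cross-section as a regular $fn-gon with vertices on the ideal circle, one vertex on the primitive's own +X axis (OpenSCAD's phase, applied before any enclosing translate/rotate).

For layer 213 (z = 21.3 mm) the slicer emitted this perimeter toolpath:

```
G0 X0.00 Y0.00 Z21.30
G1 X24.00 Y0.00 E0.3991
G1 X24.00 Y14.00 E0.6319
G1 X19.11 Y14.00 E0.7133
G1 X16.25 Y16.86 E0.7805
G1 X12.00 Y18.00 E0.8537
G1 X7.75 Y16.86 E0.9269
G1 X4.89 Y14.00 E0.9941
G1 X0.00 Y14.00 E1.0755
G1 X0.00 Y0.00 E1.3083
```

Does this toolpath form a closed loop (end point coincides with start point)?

yes

Start point (G0): (0.00, 0.00). End point (last G1): the path returns to the start — closed.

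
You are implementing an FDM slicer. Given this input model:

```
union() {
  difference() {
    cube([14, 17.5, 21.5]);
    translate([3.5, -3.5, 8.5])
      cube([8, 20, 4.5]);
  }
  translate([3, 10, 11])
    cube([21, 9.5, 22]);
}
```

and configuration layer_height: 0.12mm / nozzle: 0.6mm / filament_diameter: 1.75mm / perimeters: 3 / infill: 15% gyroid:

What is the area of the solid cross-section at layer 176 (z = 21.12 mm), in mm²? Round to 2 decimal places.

362.00 mm²

At z = 21.12 mm: the cube (footprint 14×17.5) is included at this height (area 245.00 mm²); the cube at (3.5, -3.5) is absent (z outside [8.5, 13]); Taking the first minus the rest: none of the subtracted shapes is present at this height, so the 14×17.5 cube is unchanged — area = 245.00 mm²; the cube at (3, 10) is present — its section is the full 21×9.5 rectangle (area 199.50 mm²); Taking the union: the regions partially overlap — summed areas 444.50 mm² minus the doubly-counted overlap 82.50 mm² gives 362.00 mm² — area = 362.00 mm². Overall, the cross-section is a single solid region. Net area = 362.00 mm².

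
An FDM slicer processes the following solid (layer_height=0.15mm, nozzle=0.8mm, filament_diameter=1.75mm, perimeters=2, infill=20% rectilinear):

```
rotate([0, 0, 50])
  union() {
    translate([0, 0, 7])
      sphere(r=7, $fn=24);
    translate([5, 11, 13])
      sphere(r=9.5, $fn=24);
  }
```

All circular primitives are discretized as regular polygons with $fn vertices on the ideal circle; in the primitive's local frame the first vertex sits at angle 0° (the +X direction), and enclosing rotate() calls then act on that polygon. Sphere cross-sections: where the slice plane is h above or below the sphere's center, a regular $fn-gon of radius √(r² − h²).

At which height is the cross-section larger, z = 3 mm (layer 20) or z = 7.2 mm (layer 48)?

layer 48 (z = 7.2 mm)

Layer 20 (z = 3): the r=7 sphere slices to a regular 24-gon of circumradius 5.745 (√(r²−h²) with h=4 from center) (area = (24/2)·5.745²·sin(360°/24) = 102.49 mm²); the sphere at (5, 11) does not reach this height (|z−center|=10.000 > r=9.5); Taking the union: only the r=7 sphere is present, so the union is just that shape — area = 102.49 mm²; (whole slice rotated 50° about Z — lengths, areas and connectivity unchanged). So its area = 102.49 mm². Layer 48 (z = 7.2): the r=7 sphere slices to a regular 24-gon of circumradius 6.997 (√(r²−h²) with h=0.2 from center) (area = (24/2)·6.997²·sin(360°/24) = 152.06 mm²); the sphere at (5, 11): section is a regular 24-gon, circumradius = √(r²−h²) = √(9.5²−5.8²) = 7.524 (area = (24/2)·7.524²·sin(360°/24) = 175.82 mm²); Merging all regions: the regions partially overlap — summed areas 327.88 mm² minus the doubly-counted overlap 12.60 mm² gives 315.28 mm² — area = 315.28 mm²; (rotated 50° about Z; rotation is an isometry so areas/perimeters/island counts are preserved). So its area = 315.28 mm². Layer 48 is larger (315.28 vs 102.49 mm²).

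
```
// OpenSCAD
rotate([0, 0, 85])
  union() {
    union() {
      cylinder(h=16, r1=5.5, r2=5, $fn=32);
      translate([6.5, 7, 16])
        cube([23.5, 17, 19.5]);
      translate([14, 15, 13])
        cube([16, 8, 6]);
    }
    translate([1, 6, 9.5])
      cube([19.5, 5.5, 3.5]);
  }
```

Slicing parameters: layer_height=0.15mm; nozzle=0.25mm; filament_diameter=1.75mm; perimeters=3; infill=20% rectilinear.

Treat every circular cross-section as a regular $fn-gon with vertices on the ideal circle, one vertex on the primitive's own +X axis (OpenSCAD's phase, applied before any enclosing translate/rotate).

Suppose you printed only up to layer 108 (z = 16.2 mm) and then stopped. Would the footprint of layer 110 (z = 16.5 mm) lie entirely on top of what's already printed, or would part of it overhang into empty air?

Compare the two slices. At z = 16.2: the cone does not reach this height (z outside [0, 16]); the 23.5×17 cube at (6.5, 7) contributes its full rectangle (area 399.50 mm²); the 16×8 cube at (14, 15) contributes its full rectangle (area 128.00 mm²); Taking the union: the 16×8 cube at (14, 15) lies entirely inside the 23.5×17 cube at (6.5, 7), so the union is just the 23.5×17 cube at (6.5, 7) — area = 399.50 mm²; the cube at (1, 6) does not reach this height (z outside [9.5, 13]); Combining (union): only the result so far is present, so the union is just that shape — area = 399.50 mm²; (rotated 85° about Z; rotation is an isometry so areas/perimeters/island counts are preserved). At z = 16.5: the cone is absent (z outside [0, 16]); the cube at (6.5, 7) (footprint 23.5×17) is included at this height (area 399.50 mm²); the cube at (14, 15) is present — its section is the full 16×8 rectangle (area 128.00 mm²); Combining (union): the 16×8 cube at (14, 15) lies entirely inside the 23.5×17 cube at (6.5, 7), so the union is just the 23.5×17 cube at (6.5, 7) — area = 399.50 mm²; the cube at (1, 6) is absent (z outside [9.5, 13]); Taking the union: only the result so far is present, so the union is just that shape — area = 399.50 mm²; (rotated 85° about Z; rotation is an isometry so areas/perimeters/island counts are preserved). Checking containment: the cross-section at z = 16.5 is a subset of the cross-section at z = 16.2.

entirely on top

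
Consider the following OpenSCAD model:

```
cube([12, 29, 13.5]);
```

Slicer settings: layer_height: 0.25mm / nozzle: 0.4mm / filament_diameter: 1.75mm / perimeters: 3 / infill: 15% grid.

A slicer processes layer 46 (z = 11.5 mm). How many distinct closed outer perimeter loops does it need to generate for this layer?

At z = 11.5 mm: the 12×29 cube contributes its full rectangle. The result has 1 disconnected region.

1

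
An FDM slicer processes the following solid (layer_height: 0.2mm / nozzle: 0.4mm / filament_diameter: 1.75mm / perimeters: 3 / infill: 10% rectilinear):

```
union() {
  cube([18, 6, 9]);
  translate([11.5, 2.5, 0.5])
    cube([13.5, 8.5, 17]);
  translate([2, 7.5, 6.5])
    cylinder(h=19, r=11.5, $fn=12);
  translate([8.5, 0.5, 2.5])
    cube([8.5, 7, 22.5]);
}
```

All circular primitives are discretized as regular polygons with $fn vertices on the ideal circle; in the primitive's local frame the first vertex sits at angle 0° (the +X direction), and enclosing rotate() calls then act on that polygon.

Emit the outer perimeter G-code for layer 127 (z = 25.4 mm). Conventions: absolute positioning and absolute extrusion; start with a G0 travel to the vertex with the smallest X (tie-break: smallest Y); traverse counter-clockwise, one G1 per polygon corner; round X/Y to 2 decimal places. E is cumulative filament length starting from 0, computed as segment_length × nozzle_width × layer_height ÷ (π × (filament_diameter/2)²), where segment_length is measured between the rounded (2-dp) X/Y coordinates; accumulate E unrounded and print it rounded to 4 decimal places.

G0 X-9.50 Y7.50 Z25.40
G1 X-7.96 Y1.75 E0.1980
G1 X-3.75 Y-2.46 E0.3960
G1 X2.00 Y-4.00 E0.5940
G1 X7.75 Y-2.46 E0.7920
G1 X11.96 Y1.75 E0.9900
G1 X13.50 Y7.50 E1.1880
G1 X11.96 Y13.25 E1.3860
G1 X7.75 Y17.46 E1.5840
G1 X2.00 Y19.00 E1.7820
G1 X-3.75 Y17.46 E1.9800
G1 X-7.96 Y13.25 E2.1780
G1 X-9.50 Y7.50 E2.3760

At z = 25.4 mm: the cube is absent (z outside [0, 9]); the cube at (11.5, 2.5) is absent (z outside [0.5, 17.5]); the r=11.5 cylinder at (2, 7.5) gives a regular 12-gon of circumradius 11.5 (constant along its height); the cube at (8.5, 0.5) is absent (z outside [2.5, 25]); Merging all regions: only the r=11.5 cylinder at (2, 7.5) is present, so the union is just that shape — 1 connected region. The outline is a single polygon with 12 vertices. Extrusion per mm of travel: 0.4 × 0.2 / (π × 0.875²) = 0.033260. Accumulating E over each segment gives final E = 2.3760.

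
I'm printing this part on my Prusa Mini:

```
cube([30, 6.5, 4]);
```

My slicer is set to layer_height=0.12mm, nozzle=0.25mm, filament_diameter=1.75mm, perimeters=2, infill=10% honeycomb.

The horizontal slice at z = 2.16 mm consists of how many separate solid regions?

1

At z = 2.16 mm: the 30×6.5 cube contributes its full rectangle. The result has 1 disconnected region.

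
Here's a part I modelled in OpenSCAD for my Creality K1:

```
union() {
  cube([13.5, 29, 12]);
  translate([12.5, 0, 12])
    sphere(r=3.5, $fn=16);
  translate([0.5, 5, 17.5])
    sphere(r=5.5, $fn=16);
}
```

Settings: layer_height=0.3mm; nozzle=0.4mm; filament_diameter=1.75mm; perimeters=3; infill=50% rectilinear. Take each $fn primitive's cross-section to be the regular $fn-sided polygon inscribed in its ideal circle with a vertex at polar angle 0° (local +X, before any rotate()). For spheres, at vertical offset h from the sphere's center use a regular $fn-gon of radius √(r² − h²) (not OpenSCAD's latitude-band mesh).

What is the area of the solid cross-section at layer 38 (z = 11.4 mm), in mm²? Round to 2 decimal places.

415.45 mm²

At z = 11.4 mm: the cube (footprint 13.5×29) is included at this height (area 391.50 mm²); the r=3.5 sphere at (12.5, 0) contributes a regular 16-gon of circumradius √(3.5²−0.6²) = 3.448 (area = (16/2)·3.448²·sin(360°/16) = 36.40 mm²); the sphere at (0.5, 5) is not intersected at this z (|z−center|=6.100 > r=5.5); Taking the union: the regions partially overlap — summed areas 427.90 mm² minus the doubly-counted overlap 12.45 mm² gives 415.45 mm² — area = 415.45 mm². Overall, the cross-section is a single solid region. Net area = 415.45 mm².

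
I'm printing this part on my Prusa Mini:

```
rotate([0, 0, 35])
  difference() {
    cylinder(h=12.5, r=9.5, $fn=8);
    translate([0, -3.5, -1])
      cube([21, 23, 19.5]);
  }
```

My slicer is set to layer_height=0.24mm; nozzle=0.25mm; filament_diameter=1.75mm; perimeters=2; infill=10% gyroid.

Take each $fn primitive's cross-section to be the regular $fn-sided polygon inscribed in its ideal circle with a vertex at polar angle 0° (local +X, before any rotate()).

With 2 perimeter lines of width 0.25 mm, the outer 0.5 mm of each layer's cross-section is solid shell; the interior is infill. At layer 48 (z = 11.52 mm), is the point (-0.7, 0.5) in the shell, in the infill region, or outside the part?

At z = 11.52 mm: the r=9.5 cylinder gives a regular 8-gon of circumradius 9.5 (constant along its height); the 21×23 cube at (0, -3.5) contributes its full rectangle; After the difference (first − rest): starting from the r=9.5 cylinder, the 21×23 cube at (0, -3.5) partially overlaps it — only the 94.53 mm² overlap (of its 483.00 mm²) is removed, clipping the outline — 1 connected region; (rotated 35° about Z; rotation is an isometry so areas/perimeters/island counts are preserved). Overall, the cross-section is a single solid region. Undo the 35° rotation: the query point maps to (-0.287, 0.811) in the un-rotated model frame. The nearest boundary edge runs (0.00, 9.50)→(0.00, -3.50); distance from the point to it = 0.29 mm. The point is inside the cross-section, 0.29 mm from the nearest boundary — within the 0.5 mm shell band (2 × 0.25).

shell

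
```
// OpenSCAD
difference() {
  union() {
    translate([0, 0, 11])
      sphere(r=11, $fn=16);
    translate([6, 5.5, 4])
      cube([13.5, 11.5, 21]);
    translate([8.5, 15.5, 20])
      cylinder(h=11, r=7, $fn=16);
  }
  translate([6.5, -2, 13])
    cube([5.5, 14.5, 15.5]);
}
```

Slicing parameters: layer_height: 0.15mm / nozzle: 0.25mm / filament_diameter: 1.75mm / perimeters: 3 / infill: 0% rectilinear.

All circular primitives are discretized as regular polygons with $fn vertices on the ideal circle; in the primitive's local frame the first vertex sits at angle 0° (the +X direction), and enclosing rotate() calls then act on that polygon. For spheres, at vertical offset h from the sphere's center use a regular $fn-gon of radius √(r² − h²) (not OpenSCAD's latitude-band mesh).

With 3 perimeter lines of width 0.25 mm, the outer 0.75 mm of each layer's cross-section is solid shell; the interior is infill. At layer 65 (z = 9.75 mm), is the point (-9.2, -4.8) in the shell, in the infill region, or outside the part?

At z = 9.75 mm: the sphere: section is a regular 16-gon, circumradius = √(r²−h²) = √(11²−1.25²) = 10.929; the cube at (6, 5.5) (footprint 13.5×11.5) is included at this height; the cylinder at (8.5, 15.5) is absent (z outside [20, 31]); Taking the union: the regions partially overlap (shared area 6.50 mm²), so overlapping operands fuse into one piece — 1 connected region; the cube at (6.5, -2) does not reach this height (z outside [13, 28.5]); Subtracting the remaining from the first: none of the subtracted shapes is present at this height, so the result so far is unchanged — 1 connected region. Overall, the cross-section is a single solid region. The nearest boundary edge runs (-7.73, -7.73)→(-10.10, -4.18); distance from the point to it = 0.40 mm. The point is inside the cross-section, 0.40 mm from the nearest boundary — within the 0.75 mm shell band (3 × 0.25).

shell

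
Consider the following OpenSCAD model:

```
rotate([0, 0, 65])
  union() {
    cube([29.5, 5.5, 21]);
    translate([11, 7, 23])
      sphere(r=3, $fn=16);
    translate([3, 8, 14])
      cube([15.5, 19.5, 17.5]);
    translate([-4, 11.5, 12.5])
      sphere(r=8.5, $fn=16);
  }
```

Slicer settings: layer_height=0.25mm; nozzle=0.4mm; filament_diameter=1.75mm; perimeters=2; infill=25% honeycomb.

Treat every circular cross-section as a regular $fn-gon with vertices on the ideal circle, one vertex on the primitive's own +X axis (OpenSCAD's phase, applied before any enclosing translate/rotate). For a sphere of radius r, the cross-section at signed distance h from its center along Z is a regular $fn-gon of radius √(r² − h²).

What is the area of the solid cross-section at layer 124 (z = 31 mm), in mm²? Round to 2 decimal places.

302.25 mm²

At z = 31 mm: the cube is not intersected at this z (z outside [0, 21]); the sphere at (11, 7) is not intersected at this z (|z−center|=8.000 > r=3); the cube at (3, 8) is present — its section is the full 15.5×19.5 rectangle (area 302.25 mm²); the sphere at (-4, 11.5) does not reach this height (|z−center|=18.500 > r=8.5); Combining (union): only the 15.5×19.5 cube at (3, 8) is present, so the union is just that shape — area = 302.25 mm²; (rotated 65° about Z; rotation is an isometry so areas/perimeters/island counts are preserved). Overall, the cross-section is a single solid region. Net area = 302.25 mm².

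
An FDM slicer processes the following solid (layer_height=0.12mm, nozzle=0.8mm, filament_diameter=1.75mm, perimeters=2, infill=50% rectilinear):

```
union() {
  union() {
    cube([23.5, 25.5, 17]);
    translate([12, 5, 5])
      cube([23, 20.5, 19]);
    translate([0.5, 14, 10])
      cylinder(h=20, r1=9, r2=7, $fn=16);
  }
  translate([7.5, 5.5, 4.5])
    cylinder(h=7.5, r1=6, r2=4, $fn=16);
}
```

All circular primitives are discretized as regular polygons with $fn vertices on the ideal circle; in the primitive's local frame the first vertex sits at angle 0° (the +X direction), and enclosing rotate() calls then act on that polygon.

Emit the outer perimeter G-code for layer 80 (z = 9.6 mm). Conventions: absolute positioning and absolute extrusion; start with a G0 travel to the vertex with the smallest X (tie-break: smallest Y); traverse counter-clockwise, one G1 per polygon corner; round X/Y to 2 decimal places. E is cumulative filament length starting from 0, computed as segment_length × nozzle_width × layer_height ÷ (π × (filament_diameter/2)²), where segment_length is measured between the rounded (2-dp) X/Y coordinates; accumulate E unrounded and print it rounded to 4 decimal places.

G0 X0.00 Y0.00 Z9.60
G1 X23.50 Y0.00 E0.9379
G1 X23.50 Y5.00 E1.1375
G1 X35.00 Y5.00 E1.5965
G1 X35.00 Y25.50 E2.4147
G1 X0.00 Y25.50 E3.8116
G1 X0.00 Y0.00 E4.8294

At z = 9.6 mm: the 23.5×25.5 cube contributes its full rectangle; the 23×20.5 cube at (12, 5) contributes its full rectangle; the cone at (0.5, 14) is not intersected at this z (z outside [10, 30]); Taking the union: the regions partially overlap (shared area 235.75 mm²), so overlapping operands fuse into one piece — 1 connected region; the cone at (7.5, 5.5) contributes a regular 16-gon of circumradius 4.640 (interpolated between r1=6 and r2=4 at t=0.680); Merging all regions: the cone at (7.5, 5.5) lies entirely inside the result so far, so the union is just the result so far — 1 connected region. The outline is a single polygon with 6 vertices. Extrusion per mm of travel: 0.8 × 0.12 / (π × 0.875²) = 0.039912. Accumulating E over each segment gives final E = 4.8294.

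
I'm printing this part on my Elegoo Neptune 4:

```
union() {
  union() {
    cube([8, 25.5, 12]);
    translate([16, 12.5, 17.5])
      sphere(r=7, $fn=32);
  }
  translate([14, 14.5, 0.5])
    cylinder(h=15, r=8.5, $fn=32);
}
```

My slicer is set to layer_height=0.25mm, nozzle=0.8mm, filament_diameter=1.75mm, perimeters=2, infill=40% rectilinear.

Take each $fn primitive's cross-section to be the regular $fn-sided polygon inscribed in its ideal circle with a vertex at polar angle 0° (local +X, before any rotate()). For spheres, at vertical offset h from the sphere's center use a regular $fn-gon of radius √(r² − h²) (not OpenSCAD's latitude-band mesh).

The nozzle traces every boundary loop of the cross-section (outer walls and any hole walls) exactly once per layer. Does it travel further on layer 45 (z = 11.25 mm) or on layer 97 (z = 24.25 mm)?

layer 45 (z = 11.25 mm)

Layer 45 (z = 11.25): the cube is present — its section is the full 8×25.5 rectangle (perimeter 67.00 mm); the sphere at (16, 12.5): section is a regular 32-gon, circumradius = √(r²−h²) = √(7²−6.25²) = 3.152 (perimeter = 2·32·3.152·sin(180°/32) = 19.78 mm); Combining (union): the 2 present regions are separate (no shared area or edge), so areas and boundary lengths simply add and each stays a separate island — boundary = 86.78 mm; the cylinder at (14, 14.5): section is a regular 32-gon, circumradius r=8.5 (perimeter = 2·32·8.500·sin(180°/32) = 53.32 mm); Taking the union: the regions partially overlap (shared area 51.40 mm²), so the edge portions inside another operand are dropped and the merged outline is re-measured after clipping — boundary = 94.93 mm. So its perimeter = 94.93 mm. Layer 97 (z = 24.25): the cube does not reach this height (z outside [0, 12]); the r=7 sphere at (16, 12.5) slices to a regular 32-gon of circumradius 1.854 (√(r²−h²) with h=6.75 from center) (perimeter = 2·32·1.854·sin(180°/32) = 11.63 mm); Taking the union: only the r=7 sphere at (16, 12.5) is present, so the union is just that shape — boundary = 11.63 mm; the cylinder at (14, 14.5) does not reach this height (z outside [0.5, 15.5]); Merging all regions: only that combined region is present, so the union is just that shape — boundary = 11.63 mm. So its perimeter = 11.63 mm. Layer 45 is larger (94.93 vs 11.63 mm).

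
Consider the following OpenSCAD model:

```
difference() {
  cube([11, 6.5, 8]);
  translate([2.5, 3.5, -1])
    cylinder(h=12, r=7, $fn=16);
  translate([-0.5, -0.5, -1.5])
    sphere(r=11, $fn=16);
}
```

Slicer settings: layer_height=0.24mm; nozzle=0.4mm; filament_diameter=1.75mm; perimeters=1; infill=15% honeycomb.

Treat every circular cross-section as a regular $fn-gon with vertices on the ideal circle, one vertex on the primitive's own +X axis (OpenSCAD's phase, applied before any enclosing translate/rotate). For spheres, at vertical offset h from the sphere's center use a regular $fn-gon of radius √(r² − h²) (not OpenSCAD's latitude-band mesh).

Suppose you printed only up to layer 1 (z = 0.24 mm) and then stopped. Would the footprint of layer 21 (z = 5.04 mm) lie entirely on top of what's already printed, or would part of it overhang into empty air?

Compare the two slices. At z = 0.24: the 11×6.5 cube contributes its full rectangle (area 71.50 mm²); the r=7 cylinder at (2.5, 3.5) gives a regular 16-gon of circumradius 7 (constant along its height) (area = (16/2)·7.000²·sin(360°/16) = 150.01 mm²); the r=11 sphere at (-0.5, -0.5) contributes a regular 16-gon of circumradius √(11²−1.74²) = 10.862 (area = (16/2)·10.862²·sin(360°/16) = 361.17 mm²); Subtracting the remaining from the first: starting from the 11×6.5 cube (71.50 mm²), the r=7 cylinder at (2.5, 3.5) partially overlaps it — only the 59.45 mm² overlap (of its 150.01 mm²) is removed, clipping the outline; the r=11 sphere at (-0.5, -0.5) partially overlaps it — only the 2.84 mm² overlap (of its 361.17 mm²) is removed, clipping the outline — area = 9.21 mm². At z = 5.04: the cube (footprint 11×6.5) is included at this height (area 71.50 mm²); the r=7 cylinder at (2.5, 3.5) contributes a regular 16-gon of circumradius 7 (area = (16/2)·7.000²·sin(360°/16) = 150.01 mm²); the r=11 sphere at (-0.5, -0.5) slices to a regular 16-gon of circumradius 8.845 (√(r²−h²) with h=6.54 from center) (area = (16/2)·8.845²·sin(360°/16) = 239.49 mm²); After the difference (first − rest): starting from the 11×6.5 cube (71.50 mm²), the r=7 cylinder at (2.5, 3.5) partially overlaps it — only the 59.45 mm² overlap (of its 150.01 mm²) is removed, clipping the outline; the r=11 sphere at (-0.5, -0.5) misses the remaining region (no effect) — area = 12.05 mm². Checking containment: at z = 5.04 the cross-section extends beyond the z = 0.24 cross-section by about 2.84 mm².

part overhangs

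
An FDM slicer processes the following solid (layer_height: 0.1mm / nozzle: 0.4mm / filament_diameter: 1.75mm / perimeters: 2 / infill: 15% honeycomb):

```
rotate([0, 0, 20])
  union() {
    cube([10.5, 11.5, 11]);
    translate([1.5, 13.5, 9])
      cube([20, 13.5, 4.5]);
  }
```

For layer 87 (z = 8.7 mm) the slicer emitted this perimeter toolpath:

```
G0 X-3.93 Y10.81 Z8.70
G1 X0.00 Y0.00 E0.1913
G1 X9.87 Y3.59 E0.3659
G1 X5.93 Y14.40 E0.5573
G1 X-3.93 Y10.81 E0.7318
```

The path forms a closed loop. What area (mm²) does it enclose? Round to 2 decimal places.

Apply the shoelace formula to the sequence of (X, Y) vertices; enclosed area = 120.77 mm².

120.77 mm²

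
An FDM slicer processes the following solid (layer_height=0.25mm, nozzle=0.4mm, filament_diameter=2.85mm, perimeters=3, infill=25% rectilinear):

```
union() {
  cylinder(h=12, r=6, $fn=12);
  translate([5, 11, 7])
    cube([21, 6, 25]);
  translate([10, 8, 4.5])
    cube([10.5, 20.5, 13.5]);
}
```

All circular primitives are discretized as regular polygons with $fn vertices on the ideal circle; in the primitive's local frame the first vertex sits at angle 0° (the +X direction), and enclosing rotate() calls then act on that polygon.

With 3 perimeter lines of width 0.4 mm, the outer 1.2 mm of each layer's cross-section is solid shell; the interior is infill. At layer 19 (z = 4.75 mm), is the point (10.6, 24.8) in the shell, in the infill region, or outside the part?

shell

At z = 4.75 mm: the cylinder: section is a regular 12-gon, circumradius r=6; the cube at (5, 11) does not reach this height (z outside [7, 32]); the cube at (10, 8) is present — its section is the full 10.5×20.5 rectangle; Taking the union: the 2 present regions are separate (no shared area or edge), so areas and boundary lengths simply add and each stays a separate island — 2 connected regions. Overall, the cross-section has 2 separate islands. The nearest boundary edge runs (10.00, 8.00)→(10.00, 28.50); distance from the point to it = 0.60 mm. (Shell/infill is judged within the island containing the point — the largest one.) The point is inside the cross-section, 0.60 mm from the nearest boundary — within the 1.2 mm shell band (3 × 0.4).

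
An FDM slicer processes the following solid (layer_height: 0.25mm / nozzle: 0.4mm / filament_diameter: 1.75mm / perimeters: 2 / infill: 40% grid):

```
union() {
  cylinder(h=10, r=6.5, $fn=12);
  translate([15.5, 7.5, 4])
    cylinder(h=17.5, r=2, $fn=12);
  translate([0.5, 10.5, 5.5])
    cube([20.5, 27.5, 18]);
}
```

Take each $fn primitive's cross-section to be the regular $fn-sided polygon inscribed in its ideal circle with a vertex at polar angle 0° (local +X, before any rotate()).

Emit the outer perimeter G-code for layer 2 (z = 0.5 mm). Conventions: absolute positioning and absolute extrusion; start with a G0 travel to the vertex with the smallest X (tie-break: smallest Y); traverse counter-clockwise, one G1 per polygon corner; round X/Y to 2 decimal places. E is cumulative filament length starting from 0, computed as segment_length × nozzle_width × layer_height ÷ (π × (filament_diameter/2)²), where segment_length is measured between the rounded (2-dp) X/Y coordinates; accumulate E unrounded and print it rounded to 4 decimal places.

G0 X-6.50 Y0.00 Z0.50
G1 X-5.63 Y-3.25 E0.1399
G1 X-3.25 Y-5.63 E0.2798
G1 X0.00 Y-6.50 E0.4197
G1 X3.25 Y-5.63 E0.5596
G1 X5.63 Y-3.25 E0.6995
G1 X6.50 Y0.00 E0.8394
G1 X5.63 Y3.25 E0.9793
G1 X3.25 Y5.63 E1.1192
G1 X0.00 Y6.50 E1.2591
G1 X-3.25 Y5.63 E1.3989
G1 X-5.63 Y3.25 E1.5389
G1 X-6.50 Y0.00 E1.6788

At z = 0.5 mm: the r=6.5 cylinder contributes a regular 12-gon of circumradius 6.5; the cylinder at (15.5, 7.5) is absent (z outside [4, 21.5]); the cube at (0.5, 10.5) is not intersected at this z (z outside [5.5, 23.5]); Merging all regions: only the r=6.5 cylinder is present, so the union is just that shape — 1 connected region. The outline is a single polygon with 12 vertices. Extrusion per mm of travel: 0.4 × 0.25 / (π × 0.875²) = 0.041575. Accumulating E over each segment gives final E = 1.6788.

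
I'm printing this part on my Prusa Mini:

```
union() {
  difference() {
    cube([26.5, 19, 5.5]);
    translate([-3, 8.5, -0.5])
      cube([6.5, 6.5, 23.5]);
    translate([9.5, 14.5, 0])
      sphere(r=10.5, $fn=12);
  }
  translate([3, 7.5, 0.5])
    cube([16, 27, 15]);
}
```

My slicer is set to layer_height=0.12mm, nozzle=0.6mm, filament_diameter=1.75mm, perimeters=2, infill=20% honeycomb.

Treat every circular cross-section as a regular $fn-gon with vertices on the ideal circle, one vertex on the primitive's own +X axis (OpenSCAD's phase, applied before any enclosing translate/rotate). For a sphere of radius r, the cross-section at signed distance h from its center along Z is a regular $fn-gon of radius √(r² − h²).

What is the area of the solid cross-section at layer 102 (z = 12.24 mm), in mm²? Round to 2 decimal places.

432.00 mm²

At z = 12.24 mm: the cube is absent (z outside [0, 5.5]); the cube at (-3, 8.5) (footprint 6.5×6.5) is included at this height (area 42.25 mm²); the sphere at (9.5, 14.5) is not intersected at this z (|z−center|=12.240 > r=10.5); Taking the first minus the rest: the first operand is absent here, so nothing remains; the cube at (3, 7.5) (footprint 16×27) is included at this height (area 432.00 mm²); Merging all regions: only the 16×27 cube at (3, 7.5) is present, so the union is just that shape — area = 432.00 mm². Overall, the cross-section is a single solid region. Net area = 432.00 mm².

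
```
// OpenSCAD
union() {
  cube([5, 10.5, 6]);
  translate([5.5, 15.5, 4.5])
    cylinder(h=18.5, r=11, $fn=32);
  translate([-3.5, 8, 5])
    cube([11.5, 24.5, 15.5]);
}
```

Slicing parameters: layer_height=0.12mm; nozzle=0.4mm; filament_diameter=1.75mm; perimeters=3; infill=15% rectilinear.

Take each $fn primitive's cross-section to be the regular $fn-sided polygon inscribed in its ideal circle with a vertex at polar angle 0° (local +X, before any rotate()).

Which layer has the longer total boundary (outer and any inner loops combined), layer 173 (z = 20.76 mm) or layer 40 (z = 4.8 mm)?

Layer 173 (z = 20.76): the cube does not reach this height (z outside [0, 6]); the r=11 cylinder at (5.5, 15.5) contributes a regular 32-gon of circumradius 11 (perimeter = 2·32·11.000·sin(180°/32) = 69.00 mm); the cube at (-3.5, 8) does not reach this height (z outside [5, 20.5]); Taking the union: only the r=11 cylinder at (5.5, 15.5) is present, so the union is just that shape — boundary = 69.00 mm. So its perimeter = 69.00 mm. Layer 40 (z = 4.8): the cube is present — its section is the full 5×10.5 rectangle (perimeter 31.00 mm); the r=11 cylinder at (5.5, 15.5) contributes a regular 32-gon of circumradius 11 (perimeter = 2·32·11.000·sin(180°/32) = 69.00 mm); the cube at (-3.5, 8) is absent (z outside [5, 20.5]); Combining (union): the regions partially overlap (shared area 27.18 mm²), so the edge portions inside another operand are dropped and the merged outline is re-measured after clipping — boundary = 79.31 mm. So its perimeter = 79.31 mm. Layer 40 is larger (79.31 vs 69.00 mm).

layer 40 (z = 4.8 mm)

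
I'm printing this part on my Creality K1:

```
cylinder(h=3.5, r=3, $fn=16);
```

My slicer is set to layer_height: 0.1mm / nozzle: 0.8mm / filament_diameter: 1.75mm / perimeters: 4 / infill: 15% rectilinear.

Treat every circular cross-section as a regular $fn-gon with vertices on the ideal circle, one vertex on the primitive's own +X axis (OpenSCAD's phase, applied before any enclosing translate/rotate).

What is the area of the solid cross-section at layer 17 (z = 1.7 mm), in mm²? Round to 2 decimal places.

At z = 1.7 mm: the r=3 cylinder gives a regular 16-gon of circumradius 3 (constant along its height) (area = (16/2)·3.000²·sin(360°/16) = 27.55 mm²). Overall, the cross-section is a single solid region. Net area = 27.55 mm².

27.55 mm²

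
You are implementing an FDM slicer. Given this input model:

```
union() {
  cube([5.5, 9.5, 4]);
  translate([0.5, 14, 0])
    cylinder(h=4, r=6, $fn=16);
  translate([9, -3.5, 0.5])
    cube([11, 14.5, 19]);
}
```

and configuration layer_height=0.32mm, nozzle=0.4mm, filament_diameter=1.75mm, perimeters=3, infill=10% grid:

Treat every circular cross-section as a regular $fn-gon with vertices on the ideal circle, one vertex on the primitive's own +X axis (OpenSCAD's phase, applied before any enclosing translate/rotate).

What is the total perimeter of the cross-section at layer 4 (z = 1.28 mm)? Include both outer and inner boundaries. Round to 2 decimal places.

At z = 1.28 mm: the cube is present — its section is the full 5.5×9.5 rectangle (perimeter 30.00 mm); the r=6 cylinder at (0.5, 14) gives a regular 16-gon of circumradius 6 (constant along its height) (perimeter = 2·16·6.000·sin(180°/16) = 37.46 mm); the cube at (9, -3.5) is present — its section is the full 11×14.5 rectangle (perimeter 51.00 mm); Taking the union: the regions partially overlap (shared area 4.46 mm²), so the edge portions inside another operand are dropped and the merged outline is re-measured after clipping — boundary = 107.97 mm. Overall, the cross-section has 2 separate islands. Total boundary length (outer) = 107.97 mm.

107.97 mm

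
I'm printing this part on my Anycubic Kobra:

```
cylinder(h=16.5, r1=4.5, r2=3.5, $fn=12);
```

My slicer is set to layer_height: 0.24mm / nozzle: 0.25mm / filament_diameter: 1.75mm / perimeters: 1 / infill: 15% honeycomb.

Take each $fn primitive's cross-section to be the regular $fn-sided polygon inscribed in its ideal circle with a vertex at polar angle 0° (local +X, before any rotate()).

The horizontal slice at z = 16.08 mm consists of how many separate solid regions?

At z = 16.08 mm: the cone: at t=0.975 of its height the radius interpolates to r₁+(r₂−r₁)t = 3.525, giving a regular 12-gon of that circumradius. The result has 1 disconnected region.

1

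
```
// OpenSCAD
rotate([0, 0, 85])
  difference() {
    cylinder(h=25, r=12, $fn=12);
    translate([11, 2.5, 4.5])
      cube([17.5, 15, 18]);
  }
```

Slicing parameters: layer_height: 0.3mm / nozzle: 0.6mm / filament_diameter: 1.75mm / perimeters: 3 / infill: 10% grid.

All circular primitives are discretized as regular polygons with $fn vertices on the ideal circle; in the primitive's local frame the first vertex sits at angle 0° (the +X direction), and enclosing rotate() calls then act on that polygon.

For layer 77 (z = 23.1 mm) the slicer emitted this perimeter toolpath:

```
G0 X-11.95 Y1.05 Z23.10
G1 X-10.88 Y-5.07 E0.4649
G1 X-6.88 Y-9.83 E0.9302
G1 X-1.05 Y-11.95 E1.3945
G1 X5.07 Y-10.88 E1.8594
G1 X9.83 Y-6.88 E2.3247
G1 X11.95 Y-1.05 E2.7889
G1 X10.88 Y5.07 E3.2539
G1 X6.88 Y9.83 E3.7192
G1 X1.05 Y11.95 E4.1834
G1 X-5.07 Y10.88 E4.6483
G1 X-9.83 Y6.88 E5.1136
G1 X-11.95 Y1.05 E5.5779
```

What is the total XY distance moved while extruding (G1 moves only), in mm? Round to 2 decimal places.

74.54 mm

Sum the Euclidean lengths of each G1 segment: total = 74.54 mm.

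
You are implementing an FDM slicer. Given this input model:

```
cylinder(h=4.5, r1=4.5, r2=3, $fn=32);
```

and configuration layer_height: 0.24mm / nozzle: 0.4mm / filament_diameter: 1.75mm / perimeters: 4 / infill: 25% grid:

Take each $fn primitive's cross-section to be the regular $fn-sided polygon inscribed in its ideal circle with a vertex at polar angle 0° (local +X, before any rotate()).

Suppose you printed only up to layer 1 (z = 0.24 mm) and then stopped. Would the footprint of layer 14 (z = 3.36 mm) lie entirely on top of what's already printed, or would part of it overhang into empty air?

entirely on top

Compare the two slices. At z = 0.24: the cone contributes a regular 32-gon of circumradius 4.420 (interpolated between r1=4.5 and r2=3 at t=0.053) (area = (32/2)·4.420²·sin(360°/32) = 60.98 mm²). At z = 3.36: the cone: at t=0.747 of its height the radius interpolates to r₁+(r₂−r₁)t = 3.380, giving a regular 32-gon of that circumradius (area = (32/2)·3.380²·sin(360°/32) = 35.66 mm²). Checking containment: the cross-section at z = 3.36 is a subset of the cross-section at z = 0.24.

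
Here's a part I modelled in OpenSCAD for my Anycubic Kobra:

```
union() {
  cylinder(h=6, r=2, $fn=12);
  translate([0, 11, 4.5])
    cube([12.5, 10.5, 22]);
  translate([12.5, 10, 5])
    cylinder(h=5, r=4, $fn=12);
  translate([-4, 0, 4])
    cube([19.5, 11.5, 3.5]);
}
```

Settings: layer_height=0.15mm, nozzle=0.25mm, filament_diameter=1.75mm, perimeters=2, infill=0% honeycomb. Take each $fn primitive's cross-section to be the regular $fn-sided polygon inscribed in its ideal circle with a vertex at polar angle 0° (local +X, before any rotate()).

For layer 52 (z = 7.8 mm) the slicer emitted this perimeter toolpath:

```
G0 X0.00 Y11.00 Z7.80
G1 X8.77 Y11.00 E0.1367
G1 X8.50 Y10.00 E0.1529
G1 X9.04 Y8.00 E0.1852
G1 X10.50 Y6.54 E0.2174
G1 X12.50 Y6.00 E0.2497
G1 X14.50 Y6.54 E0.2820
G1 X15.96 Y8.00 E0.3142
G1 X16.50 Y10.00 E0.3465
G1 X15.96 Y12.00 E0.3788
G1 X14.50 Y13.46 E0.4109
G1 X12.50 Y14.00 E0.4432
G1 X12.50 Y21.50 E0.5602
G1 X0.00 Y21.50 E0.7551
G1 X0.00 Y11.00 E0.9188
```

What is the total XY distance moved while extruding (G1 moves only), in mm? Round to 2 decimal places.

Sum the Euclidean lengths of each G1 segment: total = 58.93 mm.

58.93 mm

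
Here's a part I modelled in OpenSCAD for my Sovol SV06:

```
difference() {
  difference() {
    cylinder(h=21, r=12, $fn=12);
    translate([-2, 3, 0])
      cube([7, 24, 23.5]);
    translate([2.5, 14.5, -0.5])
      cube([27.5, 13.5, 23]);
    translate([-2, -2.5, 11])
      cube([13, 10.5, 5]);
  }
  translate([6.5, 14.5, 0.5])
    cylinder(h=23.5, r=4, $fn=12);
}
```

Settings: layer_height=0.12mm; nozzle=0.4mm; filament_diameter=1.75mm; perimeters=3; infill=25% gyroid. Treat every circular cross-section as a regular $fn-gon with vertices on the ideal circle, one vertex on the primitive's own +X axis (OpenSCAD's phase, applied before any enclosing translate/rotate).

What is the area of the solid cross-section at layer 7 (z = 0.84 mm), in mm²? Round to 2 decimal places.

372.89 mm²

At z = 0.84 mm: the cylinder: section is a regular 12-gon, circumradius r=12 (area = (12/2)·12.000²·sin(360°/12) = 432.00 mm²); the cube at (-2, 3) is present — its section is the full 7×24 rectangle (area 168.00 mm²); the 27.5×13.5 cube at (2.5, 14.5) contributes its full rectangle (area 371.25 mm²); the cube at (-2, -2.5) is not intersected at this z (z outside [11, 16]); After the difference (first − rest): starting from the r=12 cylinder (432.00 mm²), the 7×24 cube at (-2, 3) partially overlaps it — only the 59.11 mm² overlap (of its 168.00 mm²) is removed, clipping the outline; the 27.5×13.5 cube at (2.5, 14.5) misses the remaining region (no effect) — area = 372.89 mm²; the r=4 cylinder at (6.5, 14.5) gives a regular 12-gon of circumradius 4 (constant along its height) (area = (12/2)·4.000²·sin(360°/12) = 48.00 mm²); After the difference (first − rest): starting from the result so far (372.89 mm²), the r=4 cylinder at (6.5, 14.5) misses the remaining region (no effect) — area = 372.89 mm². Overall, the cross-section is a single solid region. Net area = 372.89 mm².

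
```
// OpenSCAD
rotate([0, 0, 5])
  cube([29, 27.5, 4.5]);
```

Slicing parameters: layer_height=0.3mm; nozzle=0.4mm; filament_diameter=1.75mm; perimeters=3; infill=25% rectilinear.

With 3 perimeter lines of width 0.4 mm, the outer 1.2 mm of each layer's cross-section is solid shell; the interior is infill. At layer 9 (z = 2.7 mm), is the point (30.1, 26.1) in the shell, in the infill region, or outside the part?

outside

At z = 2.7 mm: the 29×27.5 cube contributes its full rectangle; (whole slice rotated 5° about Z — lengths, areas and connectivity unchanged). Overall, the cross-section is a single solid region. Undo the 5° rotation: the query point maps to (32.260, 23.377) in the un-rotated model frame. The nearest boundary edge runs (29.00, 0.00)→(29.00, 27.50); distance from the point to it = 3.26 mm. The point is not inside any of the regions above, so it lies outside the cross-section (3.26 mm from the nearest boundary).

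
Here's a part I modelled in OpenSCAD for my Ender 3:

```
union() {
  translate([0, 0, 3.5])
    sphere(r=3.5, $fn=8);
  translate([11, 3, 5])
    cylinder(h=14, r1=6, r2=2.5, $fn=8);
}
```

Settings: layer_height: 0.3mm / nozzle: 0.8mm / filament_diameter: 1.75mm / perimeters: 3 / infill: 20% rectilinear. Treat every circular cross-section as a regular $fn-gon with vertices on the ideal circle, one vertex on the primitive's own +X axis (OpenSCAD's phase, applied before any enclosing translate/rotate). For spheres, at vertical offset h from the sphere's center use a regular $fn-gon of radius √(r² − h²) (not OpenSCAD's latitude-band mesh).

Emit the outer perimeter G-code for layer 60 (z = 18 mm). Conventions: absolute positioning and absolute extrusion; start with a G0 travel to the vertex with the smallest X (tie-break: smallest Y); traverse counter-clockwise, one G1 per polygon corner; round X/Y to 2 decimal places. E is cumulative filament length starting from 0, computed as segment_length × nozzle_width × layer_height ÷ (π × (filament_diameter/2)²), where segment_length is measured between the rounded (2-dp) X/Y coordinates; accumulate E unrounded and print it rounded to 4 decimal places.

G0 X8.25 Y3.00 Z18.00
G1 X9.06 Y1.06 E0.2098
G1 X11.00 Y0.25 E0.4195
G1 X12.94 Y1.06 E0.6293
G1 X13.75 Y3.00 E0.8391
G1 X12.94 Y4.94 E1.0488
G1 X11.00 Y5.75 E1.2586
G1 X9.06 Y4.94 E1.4684
G1 X8.25 Y3.00 E1.6782

At z = 18 mm: the sphere is not intersected at this z (|z−center|=14.500 > r=3.5); the cone at (11, 3) (r1=6→r2=2.5) has section circumradius 2.750 here — a regular 8-gon; Combining (union): only the cone at (11, 3) is present, so the union is just that shape — 1 connected region. The outline is a single polygon with 8 vertices. Extrusion per mm of travel: 0.8 × 0.3 / (π × 0.875²) = 0.099780. Accumulating E over each segment gives final E = 1.6782.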